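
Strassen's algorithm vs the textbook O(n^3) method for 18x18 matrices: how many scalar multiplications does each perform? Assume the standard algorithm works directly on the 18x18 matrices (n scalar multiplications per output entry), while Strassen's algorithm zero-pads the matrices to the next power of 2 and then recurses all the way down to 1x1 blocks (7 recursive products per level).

Matrix multiplication for 18x18 matrices:

Strassen's algorithm requires power-of-2 dimensions. Pad 18x18 to 32x32 (next power of 2).

Standard algorithm: 18^3 = 5832 multiplications
Strassen's algorithm: 7^(log2(32)) = 7^5 = 16807 multiplications
Difference: 5832 - 16807 = -10975 (Strassen uses MORE here due to padding overhead — for small or just-over-power-of-2 n, padding can outweigh the per-level savings)

Standard: 5832 multiplications (18^3). Strassen: 16807 multiplications (7^5, after padding to 32x32). Strassen reduces 8 recursive multiplications to 7 at each level.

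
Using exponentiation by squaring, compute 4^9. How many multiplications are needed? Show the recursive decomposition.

Computing 4^9 by squaring (build up from 4^1; each line after the first costs one multiplication):

4^1 = 4
4^2 = (4^1)^2 = 4^2 = 16
4^4 = (4^2)^2 = 16^2 = 256
4^8 = (4^4)^2 = 256^2 = 65536
4^9 = 4 * 4^8 = 4 * 65536 = 262144

Result: 262144
Multiplications needed: 4 (4 lines after 4^1)

4^9 = 262144. Using exponentiation by squaring, this requires 4 multiplications. The key idea: if the exponent is even, square the half-power; if odd, multiply by the base once.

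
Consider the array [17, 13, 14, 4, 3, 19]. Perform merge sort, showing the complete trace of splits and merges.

Merge sort trace:

Split: [17, 13, 14, 4, 3, 19] -> [17, 13, 14] and [4, 3, 19]
  Split: [17, 13, 14] -> [17] and [13, 14]
    Split: [13, 14] -> [13] and [14]
    Merge: [13] + [14] -> [13, 14]
  Merge: [17] + [13, 14] -> [13, 14, 17]
  Split: [4, 3, 19] -> [4] and [3, 19]
    Split: [3, 19] -> [3] and [19]
    Merge: [3] + [19] -> [3, 19]
  Merge: [4] + [3, 19] -> [3, 4, 19]
Merge: [13, 14, 17] + [3, 4, 19] -> [3, 4, 13, 14, 17, 19]

Final sorted array: [3, 4, 13, 14, 17, 19]

The merge sort proceeds by recursively splitting the array and merging sorted halves.
After all merges, the sorted array is [3, 4, 13, 14, 17, 19].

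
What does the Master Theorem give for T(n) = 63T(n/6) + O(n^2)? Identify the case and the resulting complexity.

Master Theorem for T(n) = 63T(n/6) + O(n^2):

a = 63, b = 6, c = 2
log_b(a) = log_6(63) = 2.3123

Case 1: c = 2 < log_6(63) = 2.3123
T(n) = O(n^(log_6 63))

For T(n) = 63T(n/6) + O(n^2): log_6(63) = 2.3123. This is Case 1 of the Master Theorem (c < log_b(a), work dominated by leaves), giving O(n^(log_6 63)).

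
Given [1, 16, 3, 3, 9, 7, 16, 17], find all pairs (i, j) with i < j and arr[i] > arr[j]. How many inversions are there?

Finding inversions in [1, 16, 3, 3, 9, 7, 16, 17]:

(1, 2): arr[1]=16 > arr[2]=3
(1, 3): arr[1]=16 > arr[3]=3
(1, 4): arr[1]=16 > arr[4]=9
(1, 5): arr[1]=16 > arr[5]=7
(4, 5): arr[4]=9 > arr[5]=7

Total inversions: 5

The array has 5 inversion(s): (1,2), (1,3), (1,4), (1,5), (4,5). Each pair (i,j) satisfies i < j and arr[i] > arr[j].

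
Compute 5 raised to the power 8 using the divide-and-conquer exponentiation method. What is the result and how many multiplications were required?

Computing 5^8 by squaring (build up from 5^1; each line after the first costs one multiplication):

5^1 = 5
5^2 = (5^1)^2 = 5^2 = 25
5^4 = (5^2)^2 = 25^2 = 625
5^8 = (5^4)^2 = 625^2 = 390625

Result: 390625
Multiplications needed: 3 (3 lines after 5^1)

5^8 = 390625. Using exponentiation by squaring, this requires 3 multiplications. The key idea: if the exponent is even, square the half-power; if odd, multiply by the base once.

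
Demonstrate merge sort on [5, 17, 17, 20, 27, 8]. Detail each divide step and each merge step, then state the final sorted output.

Merge sort trace:

Split: [5, 17, 17, 20, 27, 8] -> [5, 17, 17] and [20, 27, 8]
  Split: [5, 17, 17] -> [5] and [17, 17]
    Split: [17, 17] -> [17] and [17]
    Merge: [17] + [17] -> [17, 17]
  Merge: [5] + [17, 17] -> [5, 17, 17]
  Split: [20, 27, 8] -> [20] and [27, 8]
    Split: [27, 8] -> [27] and [8]
    Merge: [27] + [8] -> [8, 27]
  Merge: [20] + [8, 27] -> [8, 20, 27]
Merge: [5, 17, 17] + [8, 20, 27] -> [5, 8, 17, 17, 20, 27]

Final sorted array: [5, 8, 17, 17, 20, 27]

The merge sort proceeds by recursively splitting the array and merging sorted halves.
After all merges, the sorted array is [5, 8, 17, 17, 20, 27].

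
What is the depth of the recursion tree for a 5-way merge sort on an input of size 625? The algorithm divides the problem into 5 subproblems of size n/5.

For divide and conquer with division factor 5:

Problem sizes at each level:
Level 0: 625
Level 1: 125
Level 2: 25
Level 3: 5
Level 4: 1

The root is level 0 and the size-1 base case is level 4 (the tree spans levels 0 through 4, i.e. 5 levels counting the root), so the depth is the number of divisions: log_5(625) = 4

The recursion tree depth is log_5(625) = 4. At each level, the problem size is divided by 5, so it takes 4 divisions to reduce to a base case of size 1. The algorithm makes 5 recursive calls at each level.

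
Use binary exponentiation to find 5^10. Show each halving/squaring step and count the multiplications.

Computing 5^10 by squaring (build up from 5^1; each line after the first costs one multiplication):

5^1 = 5
5^2 = (5^1)^2 = 5^2 = 25
5^4 = (5^2)^2 = 25^2 = 625
5^5 = 5 * 5^4 = 5 * 625 = 3125
5^10 = (5^5)^2 = 3125^2 = 9765625

Result: 9765625
Multiplications needed: 4 (4 lines after 5^1)

5^10 = 9765625. Using exponentiation by squaring, this requires 4 multiplications. The key idea: if the exponent is even, square the half-power; if odd, multiply by the base once.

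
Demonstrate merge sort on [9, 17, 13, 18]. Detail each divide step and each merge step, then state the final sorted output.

Merge sort trace:

Split: [9, 17, 13, 18] -> [9, 17] and [13, 18]
  Split: [9, 17] -> [9] and [17]
  Merge: [9] + [17] -> [9, 17]
  Split: [13, 18] -> [13] and [18]
  Merge: [13] + [18] -> [13, 18]
Merge: [9, 17] + [13, 18] -> [9, 13, 17, 18]

Final sorted array: [9, 13, 17, 18]

The merge sort proceeds by recursively splitting the array and merging sorted halves.
After all merges, the sorted array is [9, 13, 17, 18].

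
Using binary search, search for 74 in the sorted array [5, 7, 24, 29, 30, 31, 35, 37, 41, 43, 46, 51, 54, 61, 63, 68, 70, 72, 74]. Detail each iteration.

Binary search for 74 in [5, 7, 24, 29, 30, 31, 35, 37, 41, 43, 46, 51, 54, 61, 63, 68, 70, 72, 74]:

lo=0, hi=18, mid=9, arr[mid]=43 -> 43 < 74, search right half
lo=10, hi=18, mid=14, arr[mid]=63 -> 63 < 74, search right half
lo=15, hi=18, mid=16, arr[mid]=70 -> 70 < 74, search right half
lo=17, hi=18, mid=17, arr[mid]=72 -> 72 < 74, search right half
lo=18, hi=18, mid=18, arr[mid]=74 -> Found target at index 18!

Binary search finds 74 at index 18 after 5 comparisons. The search repeatedly halves the search space by comparing with the middle element.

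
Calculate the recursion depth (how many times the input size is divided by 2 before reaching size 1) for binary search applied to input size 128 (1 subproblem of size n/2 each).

For divide and conquer with division factor 2:

Problem sizes at each level:
Level 0: 128
Level 1: 64
Level 2: 32
Level 3: 16
Level 4: 8
Level 5: 4
Level 6: 2
Level 7: 1

The root is level 0 and the size-1 base case is level 7 (the tree spans levels 0 through 7, i.e. 8 levels counting the root), so the depth is the number of divisions: log_2(128) = 7

The recursion tree depth is log_2(128) = 7. At each level, the problem size is divided by 2, so it takes 7 divisions to reduce to a base case of size 1. The algorithm makes 1 recursive call at each level.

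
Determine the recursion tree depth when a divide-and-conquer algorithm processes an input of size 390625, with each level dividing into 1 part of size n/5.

For divide and conquer with division factor 5:

Problem sizes at each level:
Level 0: 390625
Level 1: 78125
Level 2: 15625
Level 3: 3125
Level 4: 625
Level 5: 125
Level 6: 25
Level 7: 5
Level 8: 1

The root is level 0 and the size-1 base case is level 8 (the tree spans levels 0 through 8, i.e. 9 levels counting the root), so the depth is the number of divisions: log_5(390625) = 8

The recursion tree depth is log_5(390625) = 8. At each level, the problem size is divided by 5, so it takes 8 divisions to reduce to a base case of size 1. The algorithm makes 1 recursive call at each level.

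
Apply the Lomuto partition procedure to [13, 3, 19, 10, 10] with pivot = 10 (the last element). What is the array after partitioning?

Lomuto partition with pivot = 10:

Initial array: [13, 3, 19, 10, 10]

arr[0]=13 > 10: no swap
arr[1]=3 <= 10: swap with position 0, array becomes [3, 13, 19, 10, 10]
arr[2]=19 > 10: no swap
arr[3]=10 <= 10: swap with position 1, array becomes [3, 10, 19, 13, 10]

Place pivot at position 2: [3, 10, 10, 13, 19]
Pivot position: 2

After partitioning with pivot 10, the array becomes [3, 10, 10, 13, 19]. The pivot is placed at index 2. All elements to the left of the pivot are <= 10, and all elements to the right are > 10.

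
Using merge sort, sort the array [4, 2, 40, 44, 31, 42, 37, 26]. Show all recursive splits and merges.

Merge sort trace:

Split: [4, 2, 40, 44, 31, 42, 37, 26] -> [4, 2, 40, 44] and [31, 42, 37, 26]
  Split: [4, 2, 40, 44] -> [4, 2] and [40, 44]
    Split: [4, 2] -> [4] and [2]
    Merge: [4] + [2] -> [2, 4]
    Split: [40, 44] -> [40] and [44]
    Merge: [40] + [44] -> [40, 44]
  Merge: [2, 4] + [40, 44] -> [2, 4, 40, 44]
  Split: [31, 42, 37, 26] -> [31, 42] and [37, 26]
    Split: [31, 42] -> [31] and [42]
    Merge: [31] + [42] -> [31, 42]
    Split: [37, 26] -> [37] and [26]
    Merge: [37] + [26] -> [26, 37]
  Merge: [31, 42] + [26, 37] -> [26, 31, 37, 42]
Merge: [2, 4, 40, 44] + [26, 31, 37, 42] -> [2, 4, 26, 31, 37, 40, 42, 44]

Final sorted array: [2, 4, 26, 31, 37, 40, 42, 44]

The merge sort proceeds by recursively splitting the array and merging sorted halves.
After all merges, the sorted array is [2, 4, 26, 31, 37, 40, 42, 44].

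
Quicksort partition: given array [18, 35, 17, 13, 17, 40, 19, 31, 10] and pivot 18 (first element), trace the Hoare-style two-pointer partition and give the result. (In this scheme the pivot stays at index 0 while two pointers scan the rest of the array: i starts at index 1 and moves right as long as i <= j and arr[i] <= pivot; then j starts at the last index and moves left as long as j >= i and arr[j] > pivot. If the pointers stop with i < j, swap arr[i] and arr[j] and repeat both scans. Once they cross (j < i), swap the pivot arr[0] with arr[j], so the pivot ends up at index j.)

Hoare-style two-pointer partition with pivot = 18:

Initial array: [18, 35, 17, 13, 17, 40, 19, 31, 10]

Pointers start at i = 1, j = 8.
i stops at index 1 (arr[1]=35 > 18), j stops at index 8 (arr[8]=10 <= 18): swap arr[1] and arr[8], array becomes [18, 10, 17, 13, 17, 40, 19, 31, 35]
i ends at 5, j ends at 4: the pointers have crossed (j < i), so scanning stops.

Swap pivot arr[0] with arr[4] to place pivot at position 4: [17, 10, 17, 13, 18, 40, 19, 31, 35]
Pivot position: 4

After partitioning with pivot 18, the array becomes [17, 10, 17, 13, 18, 40, 19, 31, 35]. The pivot is placed at index 4. All elements to the left of the pivot are <= 18, and all elements to the right are > 18.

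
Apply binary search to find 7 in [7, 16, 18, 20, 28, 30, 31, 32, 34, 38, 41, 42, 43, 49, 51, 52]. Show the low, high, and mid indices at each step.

Binary search for 7 in [7, 16, 18, 20, 28, 30, 31, 32, 34, 38, 41, 42, 43, 49, 51, 52]:

lo=0, hi=15, mid=7, arr[mid]=32 -> 32 > 7, search left half
lo=0, hi=6, mid=3, arr[mid]=20 -> 20 > 7, search left half
lo=0, hi=2, mid=1, arr[mid]=16 -> 16 > 7, search left half
lo=0, hi=0, mid=0, arr[mid]=7 -> Found target at index 0!

Binary search finds 7 at index 0 after 4 comparisons. The search repeatedly halves the search space by comparing with the middle element.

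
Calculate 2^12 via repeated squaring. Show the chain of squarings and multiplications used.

Computing 2^12 by squaring (build up from 2^1; each line after the first costs one multiplication):

2^1 = 2
2^2 = (2^1)^2 = 2^2 = 4
2^3 = 2 * 2^2 = 2 * 4 = 8
2^6 = (2^3)^2 = 8^2 = 64
2^12 = (2^6)^2 = 64^2 = 4096

Result: 4096
Multiplications needed: 4 (4 lines after 2^1)

2^12 = 4096. Using exponentiation by squaring, this requires 4 multiplications. The key idea: if the exponent is even, square the half-power; if odd, multiply by the base once.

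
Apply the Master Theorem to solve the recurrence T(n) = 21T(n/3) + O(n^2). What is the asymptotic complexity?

Master Theorem for T(n) = 21T(n/3) + O(n^2):

a = 21, b = 3, c = 2
log_b(a) = log_3(21) = 2.7712

Case 1: c = 2 < log_3(21) = 2.7712
T(n) = O(n^(log_3 21))

For T(n) = 21T(n/3) + O(n^2): log_3(21) = 2.7712. This is Case 1 of the Master Theorem (c < log_b(a), work dominated by leaves), giving O(n^(log_3 21)).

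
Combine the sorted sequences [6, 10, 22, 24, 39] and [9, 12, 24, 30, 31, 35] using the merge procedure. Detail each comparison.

Merging process:

Compare 6 vs 9: take 6 from left. Merged: [6]
Compare 10 vs 9: take 9 from right. Merged: [6, 9]
Compare 10 vs 12: take 10 from left. Merged: [6, 9, 10]
Compare 22 vs 12: take 12 from right. Merged: [6, 9, 10, 12]
Compare 22 vs 24: take 22 from left. Merged: [6, 9, 10, 12, 22]
Compare 24 vs 24: take 24 from left. Merged: [6, 9, 10, 12, 22, 24]
Compare 39 vs 24: take 24 from right. Merged: [6, 9, 10, 12, 22, 24, 24]
Compare 39 vs 30: take 30 from right. Merged: [6, 9, 10, 12, 22, 24, 24, 30]
Compare 39 vs 31: take 31 from right. Merged: [6, 9, 10, 12, 22, 24, 24, 30, 31]
Compare 39 vs 35: take 35 from right. Merged: [6, 9, 10, 12, 22, 24, 24, 30, 31, 35]
Append remaining from left: [39]. Merged: [6, 9, 10, 12, 22, 24, 24, 30, 31, 35, 39]

Final merged array: [6, 9, 10, 12, 22, 24, 24, 30, 31, 35, 39]
Total comparisons: 10

The merged array is [6, 9, 10, 12, 22, 24, 24, 30, 31, 35, 39], requiring 10 comparisons. The merge step runs in O(n) time where n is the total number of elements.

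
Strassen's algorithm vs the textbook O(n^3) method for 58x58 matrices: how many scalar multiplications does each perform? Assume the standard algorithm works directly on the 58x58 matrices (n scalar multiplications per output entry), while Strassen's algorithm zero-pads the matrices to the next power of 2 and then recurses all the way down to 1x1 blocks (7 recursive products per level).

Matrix multiplication for 58x58 matrices:

Strassen's algorithm requires power-of-2 dimensions. Pad 58x58 to 64x64 (next power of 2).

Standard algorithm: 58^3 = 195112 multiplications
Strassen's algorithm: 7^(log2(64)) = 7^6 = 117649 multiplications
Savings: 195112 - 117649 = 77463 multiplications

Standard: 195112 multiplications (58^3). Strassen: 117649 multiplications (7^6, after padding to 64x64). Strassen reduces 8 recursive multiplications to 7 at each level.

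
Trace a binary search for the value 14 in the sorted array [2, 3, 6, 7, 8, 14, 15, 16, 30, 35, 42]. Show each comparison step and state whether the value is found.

Binary search for 14 in [2, 3, 6, 7, 8, 14, 15, 16, 30, 35, 42]:

lo=0, hi=10, mid=5, arr[mid]=14 -> Found target at index 5!

Binary search finds 14 at index 5 after 1 comparisons. The search repeatedly halves the search space by comparing with the middle element.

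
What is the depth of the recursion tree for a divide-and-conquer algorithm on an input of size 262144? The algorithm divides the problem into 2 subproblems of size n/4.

For divide and conquer with division factor 4:

Problem sizes at each level:
Level 0: 262144
Level 1: 65536
Level 2: 16384
Level 3: 4096
Level 4: 1024
Level 5: 256
Level 6: 64
Level 7: 16
Level 8: 4
Level 9: 1

The root is level 0 and the size-1 base case is level 9 (the tree spans levels 0 through 9, i.e. 10 levels counting the root), so the depth is the number of divisions: log_4(262144) = 9

The recursion tree depth is log_4(262144) = 9. At each level, the problem size is divided by 4, so it takes 9 divisions to reduce to a base case of size 1. The algorithm makes 2 recursive calls at each level.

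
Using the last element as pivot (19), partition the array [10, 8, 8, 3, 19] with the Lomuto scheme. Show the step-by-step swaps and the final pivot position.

Lomuto partition with pivot = 19:

Initial array: [10, 8, 8, 3, 19]

arr[0]=10 <= 19: swap with position 0, array becomes [10, 8, 8, 3, 19]
arr[1]=8 <= 19: swap with position 1, array becomes [10, 8, 8, 3, 19]
arr[2]=8 <= 19: swap with position 2, array becomes [10, 8, 8, 3, 19]
arr[3]=3 <= 19: swap with position 3, array becomes [10, 8, 8, 3, 19]

Place pivot at position 4: [10, 8, 8, 3, 19]
Pivot position: 4

After partitioning with pivot 19, the array becomes [10, 8, 8, 3, 19]. The pivot is placed at index 4. All elements to the left of the pivot are <= 19, and all elements to the right are > 19.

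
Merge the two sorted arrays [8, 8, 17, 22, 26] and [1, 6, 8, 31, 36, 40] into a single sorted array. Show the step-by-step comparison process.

Merging process:

Compare 8 vs 1: take 1 from right. Merged: [1]
Compare 8 vs 6: take 6 from right. Merged: [1, 6]
Compare 8 vs 8: take 8 from left. Merged: [1, 6, 8]
Compare 8 vs 8: take 8 from left. Merged: [1, 6, 8, 8]
Compare 17 vs 8: take 8 from right. Merged: [1, 6, 8, 8, 8]
Compare 17 vs 31: take 17 from left. Merged: [1, 6, 8, 8, 8, 17]
Compare 22 vs 31: take 22 from left. Merged: [1, 6, 8, 8, 8, 17, 22]
Compare 26 vs 31: take 26 from left. Merged: [1, 6, 8, 8, 8, 17, 22, 26]
Append remaining from right: [31, 36, 40]. Merged: [1, 6, 8, 8, 8, 17, 22, 26, 31, 36, 40]

Final merged array: [1, 6, 8, 8, 8, 17, 22, 26, 31, 36, 40]
Total comparisons: 8

The merged array is [1, 6, 8, 8, 8, 17, 22, 26, 31, 36, 40], requiring 8 comparisons. The merge step runs in O(n) time where n is the total number of elements.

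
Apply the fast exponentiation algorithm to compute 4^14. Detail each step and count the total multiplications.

Computing 4^14 by squaring (build up from 4^1; each line after the first costs one multiplication):

4^1 = 4
4^2 = (4^1)^2 = 4^2 = 16
4^3 = 4 * 4^2 = 4 * 16 = 64
4^6 = (4^3)^2 = 64^2 = 4096
4^7 = 4 * 4^6 = 4 * 4096 = 16384
4^14 = (4^7)^2 = 16384^2 = 268435456

Result: 268435456
Multiplications needed: 5 (5 lines after 4^1)

4^14 = 268435456. Using exponentiation by squaring, this requires 5 multiplications. The key idea: if the exponent is even, square the half-power; if odd, multiply by the base once.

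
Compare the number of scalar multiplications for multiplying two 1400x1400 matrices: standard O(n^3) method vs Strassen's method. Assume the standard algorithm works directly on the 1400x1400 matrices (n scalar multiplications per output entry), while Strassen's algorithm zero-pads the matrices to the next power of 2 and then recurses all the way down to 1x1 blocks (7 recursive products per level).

Matrix multiplication for 1400x1400 matrices:

Strassen's algorithm requires power-of-2 dimensions. Pad 1400x1400 to 2048x2048 (next power of 2).

Standard algorithm: 1400^3 = 2744000000 multiplications
Strassen's algorithm: 7^(log2(2048)) = 7^11 = 1977326743 multiplications
Savings: 2744000000 - 1977326743 = 766673257 multiplications

Standard: 2744000000 multiplications (1400^3). Strassen: 1977326743 multiplications (7^11, after padding to 2048x2048). Strassen reduces 8 recursive multiplications to 7 at each level.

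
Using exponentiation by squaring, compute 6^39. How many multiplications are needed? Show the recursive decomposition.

Computing 6^39 by squaring (build up from 6^1; each line after the first costs one multiplication):

6^1 = 6
6^2 = (6^1)^2 = 6^2 = 36
6^4 = (6^2)^2 = 36^2 = 1296
6^8 = (6^4)^2 = 1296^2 = 1679616
6^9 = 6 * 6^8 = 6 * 1679616 = 10077696
6^18 = (6^9)^2 = 10077696^2 = 101559956668416
6^19 = 6 * 6^18 = 6 * 101559956668416 = 609359740010496
6^38 = (6^19)^2 = 609359740010496^2 = 371319292745659279662190166016
6^39 = 6 * 6^38 = 6 * 371319292745659279662190166016 = 2227915756473955677973140996096

Result: 2227915756473955677973140996096
Multiplications needed: 8 (8 lines after 6^1)

6^39 = 2227915756473955677973140996096. Using exponentiation by squaring, this requires 8 multiplications. The key idea: if the exponent is even, square the half-power; if odd, multiply by the base once.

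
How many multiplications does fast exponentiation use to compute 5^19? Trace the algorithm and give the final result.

Computing 5^19 by squaring (build up from 5^1; each line after the first costs one multiplication):

5^1 = 5
5^2 = (5^1)^2 = 5^2 = 25
5^4 = (5^2)^2 = 25^2 = 625
5^8 = (5^4)^2 = 625^2 = 390625
5^9 = 5 * 5^8 = 5 * 390625 = 1953125
5^18 = (5^9)^2 = 1953125^2 = 3814697265625
5^19 = 5 * 5^18 = 5 * 3814697265625 = 19073486328125

Result: 19073486328125
Multiplications needed: 6 (6 lines after 5^1)

5^19 = 19073486328125. Using exponentiation by squaring, this requires 6 multiplications. The key idea: if the exponent is even, square the half-power; if odd, multiply by the base once.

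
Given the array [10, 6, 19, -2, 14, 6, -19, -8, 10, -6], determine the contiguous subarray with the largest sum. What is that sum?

Using Kadane's algorithm on [10, 6, 19, -2, 14, 6, -19, -8, 10, -6]:

Scanning through the array:
Position 1 (value 6): max_ending_here = 16, max_so_far = 16
Position 2 (value 19): max_ending_here = 35, max_so_far = 35
Position 3 (value -2): max_ending_here = 33, max_so_far = 35
Position 4 (value 14): max_ending_here = 47, max_so_far = 47
Position 5 (value 6): max_ending_here = 53, max_so_far = 53
Position 6 (value -19): max_ending_here = 34, max_so_far = 53
Position 7 (value -8): max_ending_here = 26, max_so_far = 53
Position 8 (value 10): max_ending_here = 36, max_so_far = 53
Position 9 (value -6): max_ending_here = 30, max_so_far = 53

Maximum subarray: [10, 6, 19, -2, 14, 6]
Maximum sum: 53

The maximum subarray is [10, 6, 19, -2, 14, 6] with sum 53. This subarray runs from index 0 to index 5.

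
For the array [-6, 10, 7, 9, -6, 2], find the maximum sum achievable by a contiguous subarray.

Using Kadane's algorithm on [-6, 10, 7, 9, -6, 2]:

Scanning through the array:
Position 1 (value 10): max_ending_here = 10, max_so_far = 10
Position 2 (value 7): max_ending_here = 17, max_so_far = 17
Position 3 (value 9): max_ending_here = 26, max_so_far = 26
Position 4 (value -6): max_ending_here = 20, max_so_far = 26
Position 5 (value 2): max_ending_here = 22, max_so_far = 26

Maximum subarray: [10, 7, 9]
Maximum sum: 26

The maximum subarray is [10, 7, 9] with sum 26. This subarray runs from index 1 to index 3.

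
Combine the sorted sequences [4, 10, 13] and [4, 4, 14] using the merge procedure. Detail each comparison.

Merging process:

Compare 4 vs 4: take 4 from left. Merged: [4]
Compare 10 vs 4: take 4 from right. Merged: [4, 4]
Compare 10 vs 4: take 4 from right. Merged: [4, 4, 4]
Compare 10 vs 14: take 10 from left. Merged: [4, 4, 4, 10]
Compare 13 vs 14: take 13 from left. Merged: [4, 4, 4, 10, 13]
Append remaining from right: [14]. Merged: [4, 4, 4, 10, 13, 14]

Final merged array: [4, 4, 4, 10, 13, 14]
Total comparisons: 5

The merged array is [4, 4, 4, 10, 13, 14], requiring 5 comparisons. The merge step runs in O(n) time where n is the total number of elements.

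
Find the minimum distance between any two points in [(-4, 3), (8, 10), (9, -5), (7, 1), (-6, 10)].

Computing all pairwise distances among 5 points:

d((-4, 3), (8, 10)) = 13.8924
d((-4, 3), (9, -5)) = 15.2643
d((-4, 3), (7, 1)) = 11.1803
d((-4, 3), (-6, 10)) = 7.2801
d((8, 10), (9, -5)) = 15.0333
d((8, 10), (7, 1)) = 9.0554
d((8, 10), (-6, 10)) = 14.0
d((9, -5), (7, 1)) = 6.3246 <-- minimum
d((9, -5), (-6, 10)) = 21.2132
d((7, 1), (-6, 10)) = 15.8114

Closest pair: (9, -5) and (7, 1) with distance 6.3246

The closest pair is (9, -5) and (7, 1) with Euclidean distance 6.3246. For 5 points, brute-force pairwise comparison is shown above. For large n, the divide-and-conquer algorithm (sort by x, recurse on halves, check the dividing strip) achieves O(n log n).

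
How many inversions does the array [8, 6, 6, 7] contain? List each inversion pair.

Finding inversions in [8, 6, 6, 7]:

(0, 1): arr[0]=8 > arr[1]=6
(0, 2): arr[0]=8 > arr[2]=6
(0, 3): arr[0]=8 > arr[3]=7

Total inversions: 3

The array has 3 inversion(s): (0,1), (0,2), (0,3). Each pair (i,j) satisfies i < j and arr[i] > arr[j].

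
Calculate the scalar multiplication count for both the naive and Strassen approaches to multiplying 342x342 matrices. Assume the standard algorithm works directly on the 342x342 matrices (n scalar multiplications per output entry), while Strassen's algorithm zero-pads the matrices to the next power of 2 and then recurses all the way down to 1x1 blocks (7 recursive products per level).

Matrix multiplication for 342x342 matrices:

Strassen's algorithm requires power-of-2 dimensions. Pad 342x342 to 512x512 (next power of 2).

Standard algorithm: 342^3 = 40001688 multiplications
Strassen's algorithm: 7^(log2(512)) = 7^9 = 40353607 multiplications
Difference: 40001688 - 40353607 = -351919 (Strassen uses MORE here due to padding overhead — for small or just-over-power-of-2 n, padding can outweigh the per-level savings)

Standard: 40001688 multiplications (342^3). Strassen: 40353607 multiplications (7^9, after padding to 512x512). Strassen reduces 8 recursive multiplications to 7 at each level.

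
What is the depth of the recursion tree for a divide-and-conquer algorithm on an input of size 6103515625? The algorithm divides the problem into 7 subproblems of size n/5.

For divide and conquer with division factor 5:

Problem sizes at each level:
Level 0: 6103515625
Level 1: 1220703125
Level 2: 244140625
Level 3: 48828125
Level 4: 9765625
Level 5: 1953125
Level 6: 390625
Level 7: 78125
Level 8: 15625
Level 9: 3125
Level 10: 625
Level 11: 125
Level 12: 25
Level 13: 5
Level 14: 1

The root is level 0 and the size-1 base case is level 14 (the tree spans levels 0 through 14, i.e. 15 levels counting the root), so the depth is the number of divisions: log_5(6103515625) = 14

The recursion tree depth is log_5(6103515625) = 14. At each level, the problem size is divided by 5, so it takes 14 divisions to reduce to a base case of size 1. The algorithm makes 7 recursive calls at each level.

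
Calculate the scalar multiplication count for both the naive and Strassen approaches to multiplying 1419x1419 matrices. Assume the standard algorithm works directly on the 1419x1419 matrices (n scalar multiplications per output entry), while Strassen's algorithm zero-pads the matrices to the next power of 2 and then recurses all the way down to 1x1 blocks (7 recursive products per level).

Matrix multiplication for 1419x1419 matrices:

Strassen's algorithm requires power-of-2 dimensions. Pad 1419x1419 to 2048x2048 (next power of 2).

Standard algorithm: 1419^3 = 2857243059 multiplications
Strassen's algorithm: 7^(log2(2048)) = 7^11 = 1977326743 multiplications
Savings: 2857243059 - 1977326743 = 879916316 multiplications

Standard: 2857243059 multiplications (1419^3). Strassen: 1977326743 multiplications (7^11, after padding to 2048x2048). Strassen reduces 8 recursive multiplications to 7 at each level.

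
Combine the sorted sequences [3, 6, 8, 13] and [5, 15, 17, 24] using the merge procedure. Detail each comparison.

Merging process:

Compare 3 vs 5: take 3 from left. Merged: [3]
Compare 6 vs 5: take 5 from right. Merged: [3, 5]
Compare 6 vs 15: take 6 from left. Merged: [3, 5, 6]
Compare 8 vs 15: take 8 from left. Merged: [3, 5, 6, 8]
Compare 13 vs 15: take 13 from left. Merged: [3, 5, 6, 8, 13]
Append remaining from right: [15, 17, 24]. Merged: [3, 5, 6, 8, 13, 15, 17, 24]

Final merged array: [3, 5, 6, 8, 13, 15, 17, 24]
Total comparisons: 5

The merged array is [3, 5, 6, 8, 13, 15, 17, 24], requiring 5 comparisons. The merge step runs in O(n) time where n is the total number of elements.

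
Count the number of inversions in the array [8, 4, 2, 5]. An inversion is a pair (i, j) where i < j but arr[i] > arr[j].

Finding inversions in [8, 4, 2, 5]:

(0, 1): arr[0]=8 > arr[1]=4
(0, 2): arr[0]=8 > arr[2]=2
(0, 3): arr[0]=8 > arr[3]=5
(1, 2): arr[1]=4 > arr[2]=2

Total inversions: 4

The array has 4 inversion(s): (0,1), (0,2), (0,3), (1,2). Each pair (i,j) satisfies i < j and arr[i] > arr[j].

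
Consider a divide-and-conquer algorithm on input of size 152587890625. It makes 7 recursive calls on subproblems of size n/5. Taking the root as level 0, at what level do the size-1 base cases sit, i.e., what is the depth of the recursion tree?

For divide and conquer with division factor 5:

Problem sizes at each level:
Level 0: 152587890625
Level 1: 30517578125
Level 2: 6103515625
Level 3: 1220703125
Level 4: 244140625
Level 5: 48828125
Level 6: 9765625
Level 7: 1953125
Level 8: 390625
Level 9: 78125
Level 10: 15625
Level 11: 3125
Level 12: 625
Level 13: 125
Level 14: 25
Level 15: 5
Level 16: 1

The root is level 0 and the size-1 base case is level 16 (the tree spans levels 0 through 16, i.e. 17 levels counting the root), so the depth is the number of divisions: log_5(152587890625) = 16

The recursion tree depth is log_5(152587890625) = 16. At each level, the problem size is divided by 5, so it takes 16 divisions to reduce to a base case of size 1. The algorithm makes 7 recursive calls at each level.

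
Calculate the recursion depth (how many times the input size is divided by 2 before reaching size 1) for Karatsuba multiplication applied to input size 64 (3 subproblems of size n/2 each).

For divide and conquer with division factor 2:

Problem sizes at each level:
Level 0: 64
Level 1: 32
Level 2: 16
Level 3: 8
Level 4: 4
Level 5: 2
Level 6: 1

The root is level 0 and the size-1 base case is level 6 (the tree spans levels 0 through 6, i.e. 7 levels counting the root), so the depth is the number of divisions: log_2(64) = 6

The recursion tree depth is log_2(64) = 6. At each level, the problem size is divided by 2, so it takes 6 divisions to reduce to a base case of size 1. The algorithm makes 3 recursive calls at each level.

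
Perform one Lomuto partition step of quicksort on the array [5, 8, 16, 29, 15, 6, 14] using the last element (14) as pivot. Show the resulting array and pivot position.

Lomuto partition with pivot = 14:

Initial array: [5, 8, 16, 29, 15, 6, 14]

arr[0]=5 <= 14: swap with position 0, array becomes [5, 8, 16, 29, 15, 6, 14]
arr[1]=8 <= 14: swap with position 1, array becomes [5, 8, 16, 29, 15, 6, 14]
arr[2]=16 > 14: no swap
arr[3]=29 > 14: no swap
arr[4]=15 > 14: no swap
arr[5]=6 <= 14: swap with position 2, array becomes [5, 8, 6, 29, 15, 16, 14]

Place pivot at position 3: [5, 8, 6, 14, 15, 16, 29]
Pivot position: 3

After partitioning with pivot 14, the array becomes [5, 8, 6, 14, 15, 16, 29]. The pivot is placed at index 3. All elements to the left of the pivot are <= 14, and all elements to the right are > 14.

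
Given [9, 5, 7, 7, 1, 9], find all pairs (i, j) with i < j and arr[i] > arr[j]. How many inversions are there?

Finding inversions in [9, 5, 7, 7, 1, 9]:

(0, 1): arr[0]=9 > arr[1]=5
(0, 2): arr[0]=9 > arr[2]=7
(0, 3): arr[0]=9 > arr[3]=7
(0, 4): arr[0]=9 > arr[4]=1
(1, 4): arr[1]=5 > arr[4]=1
(2, 4): arr[2]=7 > arr[4]=1
(3, 4): arr[3]=7 > arr[4]=1

Total inversions: 7

The array has 7 inversion(s): (0,1), (0,2), (0,3), (0,4), (1,4), (2,4), (3,4). Each pair (i,j) satisfies i < j and arr[i] > arr[j].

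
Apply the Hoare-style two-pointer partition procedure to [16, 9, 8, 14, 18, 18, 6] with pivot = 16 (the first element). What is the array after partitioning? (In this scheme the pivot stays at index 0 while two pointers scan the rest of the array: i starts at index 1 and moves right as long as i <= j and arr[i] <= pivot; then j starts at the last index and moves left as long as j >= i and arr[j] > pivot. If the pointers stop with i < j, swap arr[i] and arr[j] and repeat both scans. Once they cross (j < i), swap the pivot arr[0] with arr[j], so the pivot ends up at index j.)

Hoare-style two-pointer partition with pivot = 16:

Initial array: [16, 9, 8, 14, 18, 18, 6]

Pointers start at i = 1, j = 6.
i stops at index 4 (arr[4]=18 > 16), j stops at index 6 (arr[6]=6 <= 16): swap arr[4] and arr[6], array becomes [16, 9, 8, 14, 6, 18, 18]
i ends at 5, j ends at 4: the pointers have crossed (j < i), so scanning stops.

Swap pivot arr[0] with arr[4] to place pivot at position 4: [6, 9, 8, 14, 16, 18, 18]
Pivot position: 4

After partitioning with pivot 16, the array becomes [6, 9, 8, 14, 16, 18, 18]. The pivot is placed at index 4. All elements to the left of the pivot are <= 16, and all elements to the right are > 16.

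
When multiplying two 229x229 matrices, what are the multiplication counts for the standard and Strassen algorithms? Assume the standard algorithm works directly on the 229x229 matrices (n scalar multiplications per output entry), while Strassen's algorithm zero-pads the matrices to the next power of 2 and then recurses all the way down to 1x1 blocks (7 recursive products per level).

Matrix multiplication for 229x229 matrices:

Strassen's algorithm requires power-of-2 dimensions. Pad 229x229 to 256x256 (next power of 2).

Standard algorithm: 229^3 = 12008989 multiplications
Strassen's algorithm: 7^(log2(256)) = 7^8 = 5764801 multiplications
Savings: 12008989 - 5764801 = 6244188 multiplications

Standard: 12008989 multiplications (229^3). Strassen: 5764801 multiplications (7^8, after padding to 256x256). Strassen reduces 8 recursive multiplications to 7 at each level.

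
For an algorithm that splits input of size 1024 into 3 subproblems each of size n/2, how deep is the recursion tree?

For divide and conquer with division factor 2:

Problem sizes at each level:
Level 0: 1024
Level 1: 512
Level 2: 256
Level 3: 128
Level 4: 64
Level 5: 32
Level 6: 16
Level 7: 8
Level 8: 4
Level 9: 2
Level 10: 1

The root is level 0 and the size-1 base case is level 10 (the tree spans levels 0 through 10, i.e. 11 levels counting the root), so the depth is the number of divisions: log_2(1024) = 10

The recursion tree depth is log_2(1024) = 10. At each level, the problem size is divided by 2, so it takes 10 divisions to reduce to a base case of size 1. The algorithm makes 3 recursive calls at each level.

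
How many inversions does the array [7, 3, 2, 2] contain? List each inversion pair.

Finding inversions in [7, 3, 2, 2]:

(0, 1): arr[0]=7 > arr[1]=3
(0, 2): arr[0]=7 > arr[2]=2
(0, 3): arr[0]=7 > arr[3]=2
(1, 2): arr[1]=3 > arr[2]=2
(1, 3): arr[1]=3 > arr[3]=2

Total inversions: 5

The array has 5 inversion(s): (0,1), (0,2), (0,3), (1,2), (1,3). Each pair (i,j) satisfies i < j and arr[i] > arr[j].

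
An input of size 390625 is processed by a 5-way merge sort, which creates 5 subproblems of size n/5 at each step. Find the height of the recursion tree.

For divide and conquer with division factor 5:

Problem sizes at each level:
Level 0: 390625
Level 1: 78125
Level 2: 15625
Level 3: 3125
Level 4: 625
Level 5: 125
Level 6: 25
Level 7: 5
Level 8: 1

The root is level 0 and the size-1 base case is level 8 (the tree spans levels 0 through 8, i.e. 9 levels counting the root), so the depth is the number of divisions: log_5(390625) = 8

The recursion tree depth is log_5(390625) = 8. At each level, the problem size is divided by 5, so it takes 8 divisions to reduce to a base case of size 1. The algorithm makes 5 recursive calls at each level.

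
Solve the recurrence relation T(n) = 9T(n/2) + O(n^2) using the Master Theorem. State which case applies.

Master Theorem for T(n) = 9T(n/2) + O(n^2):

a = 9, b = 2, c = 2
log_b(a) = log_2(9) = 3.1699

Case 1: c = 2 < log_2(9) = 3.1699
T(n) = O(n^(log_2 9))

For T(n) = 9T(n/2) + O(n^2): log_2(9) = 3.1699. This is Case 1 of the Master Theorem (c < log_b(a), work dominated by leaves), giving O(n^(log_2 9)).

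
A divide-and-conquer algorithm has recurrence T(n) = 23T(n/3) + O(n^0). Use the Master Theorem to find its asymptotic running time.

Master Theorem for T(n) = 23T(n/3) + O(n^0):

a = 23, b = 3, c = 0
log_b(a) = log_3(23) = 2.8540

Case 1: c = 0 < log_3(23) = 2.8540
T(n) = O(n^(log_3 23))

For T(n) = 23T(n/3) + O(n^0): log_3(23) = 2.8540. This is Case 1 of the Master Theorem (c < log_b(a), work dominated by leaves), giving O(n^(log_3 23)).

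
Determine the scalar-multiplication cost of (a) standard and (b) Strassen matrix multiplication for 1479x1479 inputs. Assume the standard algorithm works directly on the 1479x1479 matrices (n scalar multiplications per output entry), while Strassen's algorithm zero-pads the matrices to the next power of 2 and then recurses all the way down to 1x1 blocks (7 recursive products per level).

Matrix multiplication for 1479x1479 matrices:

Strassen's algorithm requires power-of-2 dimensions. Pad 1479x1479 to 2048x2048 (next power of 2).

Standard algorithm: 1479^3 = 3235225239 multiplications
Strassen's algorithm: 7^(log2(2048)) = 7^11 = 1977326743 multiplications
Savings: 3235225239 - 1977326743 = 1257898496 multiplications

Standard: 3235225239 multiplications (1479^3). Strassen: 1977326743 multiplications (7^11, after padding to 2048x2048). Strassen reduces 8 recursive multiplications to 7 at each level.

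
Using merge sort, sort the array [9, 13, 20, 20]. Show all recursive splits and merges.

Merge sort trace:

Split: [9, 13, 20, 20] -> [9, 13] and [20, 20]
  Split: [9, 13] -> [9] and [13]
  Merge: [9] + [13] -> [9, 13]
  Split: [20, 20] -> [20] and [20]
  Merge: [20] + [20] -> [20, 20]
Merge: [9, 13] + [20, 20] -> [9, 13, 20, 20]

Final sorted array: [9, 13, 20, 20]

The merge sort proceeds by recursively splitting the array and merging sorted halves.
After all merges, the sorted array is [9, 13, 20, 20].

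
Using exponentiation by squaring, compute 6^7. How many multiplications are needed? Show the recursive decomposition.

Computing 6^7 by squaring (build up from 6^1; each line after the first costs one multiplication):

6^1 = 6
6^2 = (6^1)^2 = 6^2 = 36
6^3 = 6 * 6^2 = 6 * 36 = 216
6^6 = (6^3)^2 = 216^2 = 46656
6^7 = 6 * 6^6 = 6 * 46656 = 279936

Result: 279936
Multiplications needed: 4 (4 lines after 6^1)

6^7 = 279936. Using exponentiation by squaring, this requires 4 multiplications. The key idea: if the exponent is even, square the half-power; if odd, multiply by the base once.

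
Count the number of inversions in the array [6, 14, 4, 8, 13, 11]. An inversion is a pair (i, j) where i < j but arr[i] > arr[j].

Finding inversions in [6, 14, 4, 8, 13, 11]:

(0, 2): arr[0]=6 > arr[2]=4
(1, 2): arr[1]=14 > arr[2]=4
(1, 3): arr[1]=14 > arr[3]=8
(1, 4): arr[1]=14 > arr[4]=13
(1, 5): arr[1]=14 > arr[5]=11
(4, 5): arr[4]=13 > arr[5]=11

Total inversions: 6

The array has 6 inversion(s): (0,2), (1,2), (1,3), (1,4), (1,5), (4,5). Each pair (i,j) satisfies i < j and arr[i] > arr[j].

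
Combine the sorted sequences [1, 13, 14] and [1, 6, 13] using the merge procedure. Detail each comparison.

Merging process:

Compare 1 vs 1: take 1 from left. Merged: [1]
Compare 13 vs 1: take 1 from right. Merged: [1, 1]
Compare 13 vs 6: take 6 from right. Merged: [1, 1, 6]
Compare 13 vs 13: take 13 from left. Merged: [1, 1, 6, 13]
Compare 14 vs 13: take 13 from right. Merged: [1, 1, 6, 13, 13]
Append remaining from left: [14]. Merged: [1, 1, 6, 13, 13, 14]

Final merged array: [1, 1, 6, 13, 13, 14]
Total comparisons: 5

The merged array is [1, 1, 6, 13, 13, 14], requiring 5 comparisons. The merge step runs in O(n) time where n is the total number of elements.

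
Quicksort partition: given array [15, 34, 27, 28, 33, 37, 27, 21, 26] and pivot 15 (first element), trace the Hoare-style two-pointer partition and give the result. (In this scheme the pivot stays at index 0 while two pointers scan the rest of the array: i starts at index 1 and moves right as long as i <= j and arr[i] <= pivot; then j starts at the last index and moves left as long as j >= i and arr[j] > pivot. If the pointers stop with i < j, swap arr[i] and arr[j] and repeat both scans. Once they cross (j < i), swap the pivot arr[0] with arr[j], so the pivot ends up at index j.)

Hoare-style two-pointer partition with pivot = 15:

Initial array: [15, 34, 27, 28, 33, 37, 27, 21, 26]

Pointers start at i = 1, j = 8.
i ends at 1, j ends at 0: the pointers have crossed (j < i), so scanning stops.

j = 0, so swapping arr[0] with arr[j] leaves the pivot at position 0: [15, 34, 27, 28, 33, 37, 27, 21, 26]
Pivot position: 0

After partitioning with pivot 15, the array becomes [15, 34, 27, 28, 33, 37, 27, 21, 26]. The pivot is placed at index 0. All elements to the left of the pivot are <= 15, and all elements to the right are > 15.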